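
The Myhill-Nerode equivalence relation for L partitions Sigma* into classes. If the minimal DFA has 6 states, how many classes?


Myhill-Nerode theorem:
Number of equivalence classes = number of states in minimal DFA
Minimal DFA states = 6
Therefore equivalence classes = 6

6


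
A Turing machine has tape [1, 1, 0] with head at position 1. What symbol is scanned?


Tape: [1, 1, 0]
Positions: 0 1 2
Values:    1 1 0
Head at position 1
tape[1] = 1

1


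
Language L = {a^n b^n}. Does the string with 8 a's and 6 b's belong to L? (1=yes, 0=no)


Language requires equal numbers of a's and b's
PDA pushes for each 'a', pops for each 'b'
Number of a's = 8
Number of b's = 6
8 != 6 -> Reject

0


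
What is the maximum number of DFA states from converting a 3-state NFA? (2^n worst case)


NFA has 3 states
Subset construction: each DFA state = subset of NFA states
Maximum subsets = 2^3
2^3 = 8

8


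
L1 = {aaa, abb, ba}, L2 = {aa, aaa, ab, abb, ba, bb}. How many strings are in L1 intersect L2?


L1 = {aaa, abb, ba}
L2 = {aa, aaa, ab, abb, ba, bb}
Checking each string in L1 against L2:
  'aaa': in L2? Yes
  'abb': in L2? Yes
  'ba': in L2? Yes
Intersection = {aaa, abb, ba}
|L1 ∩ L2| = 3

3


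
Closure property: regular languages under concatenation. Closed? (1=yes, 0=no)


Regular languages are closed under:
- Union (DFA product construction)
- Intersection (DFA product construction)
- Complement (swap accept/reject states)
- Concatenation (NFA construction)
- Kleene star (NFA construction)
concatenation is in this list
Therefore: closed

1


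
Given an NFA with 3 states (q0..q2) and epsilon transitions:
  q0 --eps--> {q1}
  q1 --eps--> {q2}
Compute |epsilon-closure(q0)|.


Starting from q0
Initialize closure = {q0}
Follow epsilon from q0 -> add q1
Follow epsilon from q1 -> add q2
Final closure: {q0, q1, q2}
Size = 3

3


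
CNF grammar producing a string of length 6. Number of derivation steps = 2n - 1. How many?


Chomsky Normal Form derivation:
String length n = 6
Each step either:
  - Splits a nonterminal into two (n-1 such steps)
  - Converts a nonterminal to terminal (n such steps)
Total = (n-1) + n = 2n - 1
= 2(6) - 1
= 12 - 1
= 11

11


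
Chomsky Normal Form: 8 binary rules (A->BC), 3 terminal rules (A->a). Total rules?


CNF allows two rule forms:
  A -> BC (binary): 8 rules
  A -> a (terminal): 3 rules
Total = 8 + 3 = 11

11


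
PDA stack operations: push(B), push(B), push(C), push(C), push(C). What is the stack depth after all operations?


Tracing stack operations:
  push(B) -> stack = [B], depth=1
  push(B) -> stack = [B,B], depth=2
  push(C) -> stack = [B,B,C], depth=3
  push(C) -> stack = [B,B,C,C], depth=4
  push(C) -> stack = [B,B,C,C,C], depth=5
Final depth = 5

5


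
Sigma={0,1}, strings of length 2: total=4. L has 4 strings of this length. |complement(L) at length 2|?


Alphabet: {0,1}
String length: 2
Total strings of length 2 = 2^2 = 4
Strings in L = 4
Complement = total - |L|
= 4 - 4
= 0

0


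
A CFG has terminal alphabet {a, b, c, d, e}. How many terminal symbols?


Terminal symbols: a, b, c, d, e
Counting each: a (#1), b (#2), c (#3), d (#4), e (#5)
Total = 5

5


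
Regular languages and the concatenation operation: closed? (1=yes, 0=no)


Regular languages are closed under all standard operations:
- Union: Yes (product construction)
- Intersection: Yes (product construction)
- Complement: Yes (swap accept/reject)
- Concatenation: Yes (NFA construction)
Operation: concatenation -> Closed

1


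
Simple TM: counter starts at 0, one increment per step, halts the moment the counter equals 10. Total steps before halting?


Counter starts at 0. Counting sequence:
  Step 1: counter = 1
  Step 2: counter = 2
  Step 3: counter = 3
  Step 4: counter = 4
  Step 5: counter = 5
  Step 6: counter = 6
  ...
  Step 10: counter = 10
Counter reached 10 -> halt
Total steps = 10

10


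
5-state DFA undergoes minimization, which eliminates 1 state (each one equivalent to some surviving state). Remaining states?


Original DFA: 5 states
Redundant states removed: 1
Minimized states = original - removed
= 5 - 1
= 4

4


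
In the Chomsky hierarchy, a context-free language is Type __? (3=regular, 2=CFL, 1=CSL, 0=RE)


Chomsky hierarchy levels:
  Type 3: Regular (DFA/NFA/regex)
  Type 2: Context-free (PDA)
  Type 1: Context-sensitive
  Type 0: Recursively enumerable (TM)
'context-free' corresponds to Type 2

2


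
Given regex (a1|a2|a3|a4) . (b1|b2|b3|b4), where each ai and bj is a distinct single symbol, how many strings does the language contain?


First group: 4 alternatives
Second group: 4 alternatives
Concatenation: each choice from group 1 pairs with each from group 2
Total = 4 x 4 = 16

16


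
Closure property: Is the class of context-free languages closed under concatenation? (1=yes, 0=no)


CFL closure properties:
  Closed under: union, concatenation, Kleene star
  NOT closed under: intersection, complement
Operation 'concatenation' is in closed list -> Yes (closed)

1


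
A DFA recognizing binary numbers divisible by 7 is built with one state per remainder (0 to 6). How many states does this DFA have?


Divisibility by 7 is tracked via the remainder mod 7: 0, 1, ..., 6
The construction assigns one state to each remainder
Number of remainders = 7

7


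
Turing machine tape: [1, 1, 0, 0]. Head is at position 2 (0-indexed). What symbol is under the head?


Tape: [1, 1, 0, 0]
Positions: 0 1 2 3
Values:    1 1 0 0
Head at position 2
tape[2] = 0

0


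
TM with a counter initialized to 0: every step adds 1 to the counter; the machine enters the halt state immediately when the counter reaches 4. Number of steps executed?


Counter starts at 0. Counting sequence:
  Step 1: counter = 1
  Step 2: counter = 2
  Step 3: counter = 3
  Step 4: counter = 4
Counter reached 4 -> halt
Total steps = 4

4


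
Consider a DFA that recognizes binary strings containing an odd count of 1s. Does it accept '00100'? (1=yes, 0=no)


DFA has 2 states: q_even (start, accept=no) and q_odd
Processing string '00100' character by character:
  Position 0: read '0', 1-count=0 -> q_even (no change)
  Position 1: read '0', 1-count=0 -> q_even (no change)
  Position 2: read '1', 1-count=1 -> q_odd
  Position 3: read '0', 1-count=1 -> q_odd (no change)
  Position 4: read '0', 1-count=1 -> q_odd (no change)
Final state: q_odd, total 1s = 1 (odd); the DFA requires an odd count -> accept

1


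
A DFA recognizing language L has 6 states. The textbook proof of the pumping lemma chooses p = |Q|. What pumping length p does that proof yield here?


Pumping lemma for regular languages (standard proof):
Take p = |Q|, the number of DFA states.
Any string of length >= |Q| passes through |Q|+1 states while reading its first |Q| symbols,
so by pigeonhole some state repeats, giving the loop that can be pumped.
Here |Q| = 6
Therefore the proof uses p = 6

6


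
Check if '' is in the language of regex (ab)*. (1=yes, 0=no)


Pattern: (ab)*
String: ''
Pattern requires: zero or more repetitions of 'ab'
Pairs: []
All pairs are 'ab'? Yes
Result: 1

1


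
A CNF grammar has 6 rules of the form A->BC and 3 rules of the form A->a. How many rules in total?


CNF allows two rule forms:
  A -> BC (binary): 6 rules
  A -> a (terminal): 3 rules
Total = 6 + 3 = 9

9


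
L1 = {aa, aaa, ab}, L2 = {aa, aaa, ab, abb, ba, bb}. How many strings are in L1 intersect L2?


L1 = {aa, aaa, ab}
L2 = {aa, aaa, ab, abb, ba, bb}
Checking each string in L1 against L2:
  'aa': in L2? Yes
  'aaa': in L2? Yes
  'ab': in L2? Yes
Intersection = {aa, aaa, ab}
|L1 ∩ L2| = 3

3


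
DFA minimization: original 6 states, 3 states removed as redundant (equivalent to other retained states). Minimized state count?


Original DFA: 6 states
Redundant states removed: 3
Minimized states = original - removed
= 6 - 3
= 3

3


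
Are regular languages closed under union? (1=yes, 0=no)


Regular languages are closed under:
- Union (DFA product construction)
- Intersection (DFA product construction)
- Complement (swap accept/reject states)
- Concatenation (NFA construction)
- Kleene star (NFA construction)
union is in this list
Therefore: closed

1


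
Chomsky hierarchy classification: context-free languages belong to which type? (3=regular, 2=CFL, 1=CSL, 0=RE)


Chomsky hierarchy levels:
  Type 3: Regular (DFA/NFA/regex)
  Type 2: Context-free (PDA)
  Type 1: Context-sensitive
  Type 0: Recursively enumerable (TM)
'context-free' corresponds to Type 2

2


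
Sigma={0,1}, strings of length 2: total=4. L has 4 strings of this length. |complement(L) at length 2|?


Alphabet: {0,1}
String length: 2
Total strings of length 2 = 2^2 = 4
Strings in L = 4
Complement = total - |L|
= 4 - 4
= 0

0


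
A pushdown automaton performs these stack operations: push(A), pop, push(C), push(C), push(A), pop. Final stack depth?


Tracing stack operations:
  push(A) -> stack = [A], depth=1
  pop -> removed A, stack = [], depth=0
  push(C) -> stack = [C], depth=1
  push(C) -> stack = [C,C], depth=2
  push(A) -> stack = [C,C,A], depth=3
  pop -> removed A, stack = [C,C], depth=2
Final depth = 2

2


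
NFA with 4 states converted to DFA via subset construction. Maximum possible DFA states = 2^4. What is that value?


NFA has 4 states
Subset construction: each DFA state = subset of NFA states
Maximum subsets = 2^4
2^4 = 16

16


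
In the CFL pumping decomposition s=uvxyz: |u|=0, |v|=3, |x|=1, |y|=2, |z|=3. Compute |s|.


|s| = |u| + |v| + |x| + |y| + |z|
= 0 + 3 + 1 + 2 + 3
= 3 + 1 + 5
= 4 + 5
= 9

9


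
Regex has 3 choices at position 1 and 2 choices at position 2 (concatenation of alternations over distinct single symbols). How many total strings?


First group: 3 alternatives
Second group: 2 alternatives
Concatenation: each choice from group 1 pairs with each from group 2
Total = 3 x 2 = 6

6


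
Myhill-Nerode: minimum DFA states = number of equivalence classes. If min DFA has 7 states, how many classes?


Myhill-Nerode theorem:
Number of equivalence classes = number of states in minimal DFA
Minimal DFA states = 7
Therefore equivalence classes = 7

7


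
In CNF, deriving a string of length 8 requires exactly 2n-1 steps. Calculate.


Chomsky Normal Form derivation:
String length n = 8
Each step either:
  - Splits a nonterminal into two (n-1 such steps)
  - Converts a nonterminal to terminal (n such steps)
Total = (n-1) + n = 2n - 1
= 2(8) - 1
= 16 - 1
= 15

15


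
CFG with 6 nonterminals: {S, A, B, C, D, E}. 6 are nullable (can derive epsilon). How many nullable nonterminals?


Nonterminals: {S, A, B, C, D, E}
A nonterminal is nullable if it can derive epsilon
Counting nullable nonterminals: 6
Total nullable = 6

6


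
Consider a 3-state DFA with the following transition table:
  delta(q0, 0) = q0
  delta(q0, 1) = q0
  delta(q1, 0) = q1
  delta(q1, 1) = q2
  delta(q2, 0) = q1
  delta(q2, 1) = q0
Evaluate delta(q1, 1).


Looking up transition function:
delta(q1, 1) in the table
Row: q1, Column: 1
Result: q2

q2


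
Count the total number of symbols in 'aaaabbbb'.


String: 'aaaabbbb'
Counting characters:
  'a' appears 4 time(s)
  'b' appears 4 time(s)
Total length = 4 + 4 = 8

8


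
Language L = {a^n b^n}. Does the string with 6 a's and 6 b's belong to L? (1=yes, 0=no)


Language requires equal numbers of a's and b's
PDA pushes for each 'a', pops for each 'b'
Number of a's = 6
Number of b's = 6
6 == 6 -> Accept

1


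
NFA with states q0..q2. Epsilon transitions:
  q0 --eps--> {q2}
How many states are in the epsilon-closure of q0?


Starting from q0
Initialize closure = {q0}
Follow epsilon from q0 -> add q2
Final closure: {q0, q2}
Size = 2

2


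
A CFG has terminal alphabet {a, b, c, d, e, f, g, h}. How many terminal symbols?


Terminal symbols: a, b, c, d, e, f, g, h
Counting each: a (#1), b (#2), c (#3), d (#4), e (#5), f (#6), g (#7), h (#8)
Total = 8

8


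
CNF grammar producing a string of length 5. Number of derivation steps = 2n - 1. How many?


Chomsky Normal Form derivation:
String length n = 5
Each step either:
  - Splits a nonterminal into two (n-1 such steps)
  - Converts a nonterminal to terminal (n such steps)
Total = (n-1) + n = 2n - 1
= 2(5) - 1
= 10 - 1
= 9

9


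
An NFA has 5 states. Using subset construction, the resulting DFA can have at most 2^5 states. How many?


NFA has 5 states
Subset construction: each DFA state = subset of NFA states
Maximum subsets = 2^5
2^5 = 32

32


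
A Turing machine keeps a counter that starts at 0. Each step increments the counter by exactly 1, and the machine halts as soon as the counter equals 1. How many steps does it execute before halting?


Counter starts at 0. Counting sequence:
  Step 1: counter = 1
Counter reached 1 -> halt
Total steps = 1

1


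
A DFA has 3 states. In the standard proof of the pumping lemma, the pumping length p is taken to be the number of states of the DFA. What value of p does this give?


Pumping lemma for regular languages (standard proof):
Take p = |Q|, the number of DFA states.
Any string of length >= |Q| passes through |Q|+1 states while reading its first |Q| symbols,
so by pigeonhole some state repeats, giving the loop that can be pumped.
Here |Q| = 3
Therefore the proof uses p = 3

3


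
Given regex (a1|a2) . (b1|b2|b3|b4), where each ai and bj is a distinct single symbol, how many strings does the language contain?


First group: 2 alternatives
Second group: 4 alternatives
Concatenation: each choice from group 1 pairs with each from group 2
Total = 2 x 4 = 8

8


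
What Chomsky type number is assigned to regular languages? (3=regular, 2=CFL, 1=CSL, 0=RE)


Chomsky hierarchy levels:
  Type 3: Regular (DFA/NFA/regex)
  Type 2: Context-free (PDA)
  Type 1: Context-sensitive
  Type 0: Recursively enumerable (TM)
'regular' corresponds to Type 3

3


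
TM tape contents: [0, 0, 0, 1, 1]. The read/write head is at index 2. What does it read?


Tape: [0, 0, 0, 1, 1]
Positions: 0 1 2 3 4
Values:    0 0 0 1 1
Head at position 2
tape[2] = 0

0


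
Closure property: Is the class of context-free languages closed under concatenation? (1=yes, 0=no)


CFL closure properties:
  Closed under: union, concatenation, Kleene star
  NOT closed under: intersection, complement
Operation 'concatenation' is in closed list -> Yes (closed)

1


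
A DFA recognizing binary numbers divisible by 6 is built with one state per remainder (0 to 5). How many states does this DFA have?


Divisibility by 6 is tracked via the remainder mod 6: 0, 1, ..., 5
The construction assigns one state to each remainder
Number of remainders = 6

6


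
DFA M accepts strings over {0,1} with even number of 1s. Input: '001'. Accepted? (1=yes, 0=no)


DFA has 2 states: q_even (start, accept=yes) and q_odd
Processing string '001' character by character:
  Position 0: read '0', 1-count=0 -> q_even (no change)
  Position 1: read '0', 1-count=0 -> q_even (no change)
  Position 2: read '1', 1-count=1 -> q_odd
Final state: q_odd, total 1s = 1 (odd); the DFA requires an even count -> reject

0


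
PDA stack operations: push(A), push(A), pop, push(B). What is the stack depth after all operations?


Tracing stack operations:
  push(A) -> stack = [A], depth=1
  push(A) -> stack = [A,A], depth=2
  pop -> removed A, stack = [A], depth=1
  push(B) -> stack = [A,B], depth=2
Final depth = 2

2


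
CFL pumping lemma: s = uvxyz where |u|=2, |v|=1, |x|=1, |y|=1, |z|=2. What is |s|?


|s| = |u| + |v| + |x| + |y| + |z|
= 2 + 1 + 1 + 1 + 2
= 3 + 1 + 3
= 4 + 3
= 7

7


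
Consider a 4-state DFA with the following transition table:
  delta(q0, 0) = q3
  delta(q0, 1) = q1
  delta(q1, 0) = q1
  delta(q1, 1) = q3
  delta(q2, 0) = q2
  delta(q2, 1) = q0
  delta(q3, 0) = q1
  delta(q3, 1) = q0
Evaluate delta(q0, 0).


Looking up transition function:
delta(q0, 0) in the table
Row: q0, Column: 0
Result: q3

q3


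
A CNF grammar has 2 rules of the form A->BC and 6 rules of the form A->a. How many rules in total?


CNF allows two rule forms:
  A -> BC (binary): 2 rules
  A -> a (terminal): 6 rules
Total = 2 + 6 = 8

8


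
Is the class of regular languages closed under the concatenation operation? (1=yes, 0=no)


Regular languages are closed under:
- Union (DFA product construction)
- Intersection (DFA product construction)
- Complement (swap accept/reject states)
- Concatenation (NFA construction)
- Kleene star (NFA construction)
concatenation is in this list
Therefore: closed

1


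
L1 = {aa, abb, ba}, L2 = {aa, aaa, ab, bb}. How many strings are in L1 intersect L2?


L1 = {aa, abb, ba}
L2 = {aa, aaa, ab, bb}
Checking each string in L1 against L2:
  'aa': in L2? Yes
  'abb': in L2? No
  'ba': in L2? No
Intersection = {aa}
|L1 ∩ L2| = 1

1


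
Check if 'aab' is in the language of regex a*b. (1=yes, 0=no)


Pattern: a*b
String: 'aab'
Pattern requires: zero or more 'a's followed by exactly one 'b'
Found 2 leading 'a's
Remaining: 'b'
Remaining is exactly 'b' -> match
Result: 1

1


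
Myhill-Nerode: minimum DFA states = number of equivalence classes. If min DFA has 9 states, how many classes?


Myhill-Nerode theorem:
Number of equivalence classes = number of states in minimal DFA
Minimal DFA states = 9
Therefore equivalence classes = 9

9


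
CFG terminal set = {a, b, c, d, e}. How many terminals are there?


Terminal symbols: a, b, c, d, e
Counting each: a (#1), b (#2), c (#3), d (#4), e (#5)
Total = 5

5


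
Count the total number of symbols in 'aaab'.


String: 'aaab'
Counting characters:
  'a' appears 3 time(s)
  'b' appears 1 time(s)
Total length = 3 + 1 = 4

4


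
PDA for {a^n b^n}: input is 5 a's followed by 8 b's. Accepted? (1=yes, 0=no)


Language requires equal numbers of a's and b's
PDA pushes for each 'a', pops for each 'b'
Number of a's = 5
Number of b's = 8
5 != 8 -> Reject

0


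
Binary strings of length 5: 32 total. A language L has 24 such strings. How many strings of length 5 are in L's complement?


Alphabet: {0,1}
String length: 5
Total strings of length 5 = 2^5 = 32
Strings in L = 24
Complement = total - |L|
= 32 - 24
= 8

8


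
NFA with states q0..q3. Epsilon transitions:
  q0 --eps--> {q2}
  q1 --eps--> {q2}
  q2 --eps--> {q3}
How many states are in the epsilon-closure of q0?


Starting from q0
Initialize closure = {q0}
Follow epsilon from q0 -> add q2
Follow epsilon from q2 -> add q3
Final closure: {q0, q2, q3}
Size = 3

3


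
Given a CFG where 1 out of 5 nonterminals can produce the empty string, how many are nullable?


Nonterminals: {S, A, B, C, D}
A nonterminal is nullable if it can derive epsilon
Counting nullable nonterminals: 1
Total nullable = 1

1


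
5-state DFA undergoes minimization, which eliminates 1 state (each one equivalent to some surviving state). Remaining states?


Original DFA: 5 states
Redundant states removed: 1
Minimized states = original - removed
= 5 - 1
= 4

4


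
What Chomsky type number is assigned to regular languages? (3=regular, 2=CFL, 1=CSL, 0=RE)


Chomsky hierarchy levels:
  Type 3: Regular (DFA/NFA/regex)
  Type 2: Context-free (PDA)
  Type 1: Context-sensitive
  Type 0: Recursively enumerable (TM)
'regular' corresponds to Type 3

3


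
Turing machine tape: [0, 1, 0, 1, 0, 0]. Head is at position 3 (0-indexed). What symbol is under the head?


Tape: [0, 1, 0, 1, 0, 0]
Positions: 0 1 2 3 4 5
Values:    0 1 0 1 0 0
Head at position 3
tape[3] = 1

1


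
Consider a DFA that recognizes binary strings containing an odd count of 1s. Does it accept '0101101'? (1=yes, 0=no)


DFA has 2 states: q_even (start, accept=no) and q_odd
Processing string '0101101' character by character:
  Position 0: read '0', 1-count=0 -> q_even (no change)
  Position 1: read '1', 1-count=1 -> q_odd
  Position 2: read '0', 1-count=1 -> q_odd (no change)
  Position 3: read '1', 1-count=2 -> q_even
  Position 4: read '1', 1-count=3 -> q_odd
  Position 5: read '0', 1-count=3 -> q_odd (no change)
  Position 6: read '1', 1-count=4 -> q_even
Final state: q_even, total 1s = 4 (even); the DFA requires an odd count -> reject

0


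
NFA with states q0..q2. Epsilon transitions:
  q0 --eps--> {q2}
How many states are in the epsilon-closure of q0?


Starting from q0
Initialize closure = {q0}
Follow epsilon from q0 -> add q2
Final closure: {q0, q2}
Size = 2

2


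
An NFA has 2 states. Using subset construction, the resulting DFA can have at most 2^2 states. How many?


NFA has 2 states
Subset construction: each DFA state = subset of NFA states
Maximum subsets = 2^2
2^2 = 4

4


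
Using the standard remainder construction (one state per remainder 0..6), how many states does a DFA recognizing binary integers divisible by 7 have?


Divisibility by 7 is tracked via the remainder mod 7: 0, 1, ..., 6
The construction assigns one state to each remainder
Number of remainders = 7

7


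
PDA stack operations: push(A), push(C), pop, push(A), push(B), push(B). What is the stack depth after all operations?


Tracing stack operations:
  push(A) -> stack = [A], depth=1
  push(C) -> stack = [A,C], depth=2
  pop -> removed C, stack = [A], depth=1
  push(A) -> stack = [A,A], depth=2
  push(B) -> stack = [A,A,B], depth=3
  push(B) -> stack = [A,A,B,B], depth=4
Final depth = 4

4


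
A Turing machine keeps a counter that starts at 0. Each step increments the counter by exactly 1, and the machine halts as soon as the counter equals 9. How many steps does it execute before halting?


Counter starts at 0. Counting sequence:
  Step 1: counter = 1
  Step 2: counter = 2
  Step 3: counter = 3
  Step 4: counter = 4
  Step 5: counter = 5
  Step 6: counter = 6
  ...
  Step 9: counter = 9
Counter reached 9 -> halt
Total steps = 9

9


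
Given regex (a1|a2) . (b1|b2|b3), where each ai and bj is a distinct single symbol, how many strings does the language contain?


First group: 2 alternatives
Second group: 3 alternatives
Concatenation: each choice from group 1 pairs with each from group 2
Total = 2 x 3 = 6

6


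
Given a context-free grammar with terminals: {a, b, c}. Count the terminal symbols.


Terminal symbols: a, b, c
Counting each: a (#1), b (#2), c (#3)
Total = 3

3


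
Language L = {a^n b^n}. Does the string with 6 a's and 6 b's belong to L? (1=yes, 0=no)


Language requires equal numbers of a's and b's
PDA pushes for each 'a', pops for each 'b'
Number of a's = 6
Number of b's = 6
6 == 6 -> Accept

1


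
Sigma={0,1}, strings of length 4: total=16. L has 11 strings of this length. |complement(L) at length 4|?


Alphabet: {0,1}
String length: 4
Total strings of length 4 = 2^4 = 16
Strings in L = 11
Complement = total - |L|
= 16 - 11
= 5

5


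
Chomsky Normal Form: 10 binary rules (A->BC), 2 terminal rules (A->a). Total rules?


CNF allows two rule forms:
  A -> BC (binary): 10 rules
  A -> a (terminal): 2 rules
Total = 10 + 2 = 12

12


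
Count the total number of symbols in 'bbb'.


String: 'bbb'
Counting characters:
  'b' appears 3 time(s)
Total length = 0 + 3 = 3

3


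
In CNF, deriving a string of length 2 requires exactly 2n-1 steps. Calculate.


Chomsky Normal Form derivation:
String length n = 2
Each step either:
  - Splits a nonterminal into two (n-1 such steps)
  - Converts a nonterminal to terminal (n such steps)
Total = (n-1) + n = 2n - 1
= 2(2) - 1
= 4 - 1
= 3

3


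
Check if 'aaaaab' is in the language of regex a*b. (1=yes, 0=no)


Pattern: a*b
String: 'aaaaab'
Pattern requires: zero or more 'a's followed by exactly one 'b'
Found 5 leading 'a's
Remaining: 'b'
Remaining is exactly 'b' -> match
Result: 1

1


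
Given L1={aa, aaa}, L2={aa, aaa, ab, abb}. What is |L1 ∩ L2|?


L1 = {aa, aaa}
L2 = {aa, aaa, ab, abb}
Checking each string in L1 against L2:
  'aa': in L2? Yes
  'aaa': in L2? Yes
Intersection = {aa, aaa}
|L1 ∩ L2| = 2

2


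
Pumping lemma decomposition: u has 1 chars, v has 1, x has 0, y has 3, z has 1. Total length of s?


|s| = |u| + |v| + |x| + |y| + |z|
= 1 + 1 + 0 + 3 + 1
= 2 + 0 + 4
= 2 + 4
= 6

6


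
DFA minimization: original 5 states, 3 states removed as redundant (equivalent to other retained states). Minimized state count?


Original DFA: 5 states
Redundant states removed: 3
Minimized states = original - removed
= 5 - 3
= 2

2


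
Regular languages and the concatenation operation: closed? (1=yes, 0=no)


Regular languages are closed under all standard operations:
- Union: Yes (product construction)
- Intersection: Yes (product construction)
- Complement: Yes (swap accept/reject)
- Concatenation: Yes (NFA construction)
Operation: concatenation -> Closed

1


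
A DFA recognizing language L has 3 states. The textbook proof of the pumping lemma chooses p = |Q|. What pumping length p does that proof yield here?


Pumping lemma for regular languages (standard proof):
Take p = |Q|, the number of DFA states.
Any string of length >= |Q| passes through |Q|+1 states while reading its first |Q| symbols,
so by pigeonhole some state repeats, giving the loop that can be pumped.
Here |Q| = 3
Therefore the proof uses p = 3

3


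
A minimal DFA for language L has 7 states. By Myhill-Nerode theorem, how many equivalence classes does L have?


Myhill-Nerode theorem:
Number of equivalence classes = number of states in minimal DFA
Minimal DFA states = 7
Therefore equivalence classes = 7

7


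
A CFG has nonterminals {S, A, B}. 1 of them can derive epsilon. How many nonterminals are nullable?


Nonterminals: {S, A, B}
A nonterminal is nullable if it can derive epsilon
Counting nullable nonterminals: 1
Total nullable = 1

1


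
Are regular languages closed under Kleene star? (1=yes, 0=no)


Regular languages are closed under:
- Union (DFA product construction)
- Intersection (DFA product construction)
- Complement (swap accept/reject states)
- Concatenation (NFA construction)
- Kleene star (NFA construction)
Kleene star is in this list
Therefore: closed

1


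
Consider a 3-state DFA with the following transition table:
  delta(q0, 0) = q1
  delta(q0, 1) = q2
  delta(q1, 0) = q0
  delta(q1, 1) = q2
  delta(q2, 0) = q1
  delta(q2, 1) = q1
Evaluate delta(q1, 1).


Looking up transition function:
delta(q1, 1) in the table
Row: q1, Column: 1
Result: q2

q2


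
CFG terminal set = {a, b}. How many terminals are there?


Terminal symbols: a, b
Counting each: a (#1), b (#2)
Total = 2

2


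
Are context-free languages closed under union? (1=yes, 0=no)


CFL closure properties:
  Closed under: union, concatenation, Kleene star
  NOT closed under: intersection, complement
Operation 'union' is in closed list -> Yes (closed)

1


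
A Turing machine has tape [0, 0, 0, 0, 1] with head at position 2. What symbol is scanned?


Tape: [0, 0, 0, 0, 1]
Positions: 0 1 2 3 4
Values:    0 0 0 0 1
Head at position 2
tape[2] = 0

0


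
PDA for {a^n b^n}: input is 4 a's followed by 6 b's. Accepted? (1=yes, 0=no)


Language requires equal numbers of a's and b's
PDA pushes for each 'a', pops for each 'b'
Number of a's = 4
Number of b's = 6
4 != 6 -> Reject

0


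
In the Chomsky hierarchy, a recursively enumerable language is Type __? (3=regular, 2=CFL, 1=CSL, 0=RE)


Chomsky hierarchy levels:
  Type 3: Regular (DFA/NFA/regex)
  Type 2: Context-free (PDA)
  Type 1: Context-sensitive
  Type 0: Recursively enumerable (TM)
'recursively enumerable' corresponds to Type 0

0


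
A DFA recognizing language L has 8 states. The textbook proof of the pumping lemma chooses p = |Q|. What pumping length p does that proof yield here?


Pumping lemma for regular languages (standard proof):
Take p = |Q|, the number of DFA states.
Any string of length >= |Q| passes through |Q|+1 states while reading its first |Q| symbols,
so by pigeonhole some state repeats, giving the loop that can be pumped.
Here |Q| = 8
Therefore the proof uses p = 8

8


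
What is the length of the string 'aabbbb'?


String: 'aabbbb'
Counting characters:
  'a' appears 2 time(s)
  'b' appears 4 time(s)
Total length = 2 + 4 = 6

6


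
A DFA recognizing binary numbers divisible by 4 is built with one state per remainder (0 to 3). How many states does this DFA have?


Divisibility by 4 is tracked via the remainder mod 4: 0, 1, ..., 3
The construction assigns one state to each remainder
Number of remainders = 4

4


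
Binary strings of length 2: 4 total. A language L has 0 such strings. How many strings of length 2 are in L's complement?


Alphabet: {0,1}
String length: 2
Total strings of length 2 = 2^2 = 4
Strings in L = 0
Complement = total - |L|
= 4 - 0
= 4

4


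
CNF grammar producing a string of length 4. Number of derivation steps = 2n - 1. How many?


Chomsky Normal Form derivation:
String length n = 4
Each step either:
  - Splits a nonterminal into two (n-1 such steps)
  - Converts a nonterminal to terminal (n such steps)
Total = (n-1) + n = 2n - 1
= 2(4) - 1
= 8 - 1
= 7

7


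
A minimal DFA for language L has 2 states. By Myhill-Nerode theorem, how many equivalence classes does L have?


Myhill-Nerode theorem:
Number of equivalence classes = number of states in minimal DFA
Minimal DFA states = 2
Therefore equivalence classes = 2

2


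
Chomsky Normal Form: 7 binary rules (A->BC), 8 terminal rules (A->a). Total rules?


CNF allows two rule forms:
  A -> BC (binary): 7 rules
  A -> a (terminal): 8 rules
Total = 7 + 8 = 15

15


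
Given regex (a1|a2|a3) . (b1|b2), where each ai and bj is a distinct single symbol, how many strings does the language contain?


First group: 3 alternatives
Second group: 2 alternatives
Concatenation: each choice from group 1 pairs with each from group 2
Total = 3 x 2 = 6

6


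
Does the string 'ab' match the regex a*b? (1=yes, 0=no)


Pattern: a*b
String: 'ab'
Pattern requires: zero or more 'a's followed by exactly one 'b'
Found 1 leading 'a's
Remaining: 'b'
Remaining is exactly 'b' -> match
Result: 1

1


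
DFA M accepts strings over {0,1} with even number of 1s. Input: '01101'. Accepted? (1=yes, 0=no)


DFA has 2 states: q_even (start, accept=yes) and q_odd
Processing string '01101' character by character:
  Position 0: read '0', 1-count=0 -> q_even (no change)
  Position 1: read '1', 1-count=1 -> q_odd
  Position 2: read '1', 1-count=2 -> q_even
  Position 3: read '0', 1-count=2 -> q_even (no change)
  Position 4: read '1', 1-count=3 -> q_odd
Final state: q_odd, total 1s = 3 (odd); the DFA requires an even count -> reject

0


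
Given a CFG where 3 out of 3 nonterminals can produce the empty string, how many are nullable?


Nonterminals: {S, A, B}
A nonterminal is nullable if it can derive epsilon
Counting nullable nonterminals: 3
Total nullable = 3

3


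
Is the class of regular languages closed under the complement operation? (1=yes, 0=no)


Regular languages are closed under:
- Union (DFA product construction)
- Intersection (DFA product construction)
- Complement (swap accept/reject states)
- Concatenation (NFA construction)
- Kleene star (NFA construction)
complement is in this list
Therefore: closed

1


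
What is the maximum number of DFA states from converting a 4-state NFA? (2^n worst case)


NFA has 4 states
Subset construction: each DFA state = subset of NFA states
Maximum subsets = 2^4
2^4 = 16

16


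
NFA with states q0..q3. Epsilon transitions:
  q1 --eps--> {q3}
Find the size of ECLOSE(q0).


Starting from q0
Initialize closure = {q0}
q0 has no outgoing epsilon transitions -> nothing to add
Final closure: {q0}
Size = 1

1


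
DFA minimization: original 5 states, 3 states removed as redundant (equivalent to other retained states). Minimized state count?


Original DFA: 5 states
Redundant states removed: 3
Minimized states = original - removed
= 5 - 3
= 2

2


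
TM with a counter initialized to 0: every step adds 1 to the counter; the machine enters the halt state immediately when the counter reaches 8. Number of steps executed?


Counter starts at 0. Counting sequence:
  Step 1: counter = 1
  Step 2: counter = 2
  Step 3: counter = 3
  Step 4: counter = 4
  Step 5: counter = 5
  Step 6: counter = 6
  Step 7: counter = 7
  Step 8: counter = 8
Counter reached 8 -> halt
Total steps = 8

8


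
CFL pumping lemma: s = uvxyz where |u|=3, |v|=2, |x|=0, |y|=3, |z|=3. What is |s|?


|s| = |u| + |v| + |x| + |y| + |z|
= 3 + 2 + 0 + 3 + 3
= 5 + 0 + 6
= 5 + 6
= 11

11


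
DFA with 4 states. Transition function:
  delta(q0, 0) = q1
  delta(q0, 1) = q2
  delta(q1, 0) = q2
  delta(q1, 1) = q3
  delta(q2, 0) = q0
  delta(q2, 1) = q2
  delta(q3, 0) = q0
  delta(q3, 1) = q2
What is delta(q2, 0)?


Looking up transition function:
delta(q2, 0) in the table
Row: q2, Column: 0
Result: q0

q0


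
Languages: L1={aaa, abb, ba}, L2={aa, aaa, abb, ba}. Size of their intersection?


L1 = {aaa, abb, ba}
L2 = {aa, aaa, abb, ba}
Checking each string in L1 against L2:
  'aaa': in L2? Yes
  'abb': in L2? Yes
  'ba': in L2? Yes
Intersection = {aaa, abb, ba}
|L1 ∩ L2| = 3

3


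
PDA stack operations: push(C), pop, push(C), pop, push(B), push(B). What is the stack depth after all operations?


Tracing stack operations:
  push(C) -> stack = [C], depth=1
  pop -> removed C, stack = [], depth=0
  push(C) -> stack = [C], depth=1
  pop -> removed C, stack = [], depth=0
  push(B) -> stack = [B], depth=1
  push(B) -> stack = [B,B], depth=2
Final depth = 2

2


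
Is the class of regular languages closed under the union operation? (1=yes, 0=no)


Regular languages are closed under:
- Union (DFA product construction)
- Intersection (DFA product construction)
- Complement (swap accept/reject states)
- Concatenation (NFA construction)
- Kleene star (NFA construction)
union is in this list
Therefore: closed

1


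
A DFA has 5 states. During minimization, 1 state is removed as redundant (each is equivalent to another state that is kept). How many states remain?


Original DFA: 5 states
Redundant states removed: 1
Minimized states = original - removed
= 5 - 1
= 4

4


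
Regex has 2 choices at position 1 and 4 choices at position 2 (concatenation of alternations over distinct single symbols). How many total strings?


First group: 2 alternatives
Second group: 4 alternatives
Concatenation: each choice from group 1 pairs with each from group 2
Total = 2 x 4 = 8

8


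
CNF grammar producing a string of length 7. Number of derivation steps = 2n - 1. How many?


Chomsky Normal Form derivation:
String length n = 7
Each step either:
  - Splits a nonterminal into two (n-1 such steps)
  - Converts a nonterminal to terminal (n such steps)
Total = (n-1) + n = 2n - 1
= 2(7) - 1
= 14 - 1
= 13

13


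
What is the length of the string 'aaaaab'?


String: 'aaaaab'
Counting characters:
  'a' appears 5 time(s)
  'b' appears 1 time(s)
Total length = 5 + 1 = 6

6


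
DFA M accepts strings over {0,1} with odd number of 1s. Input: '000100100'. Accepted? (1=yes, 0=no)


DFA has 2 states: q_even (start, accept=no) and q_odd
Processing string '000100100' character by character:
  Position 0: read '0', 1-count=0 -> q_even (no change)
  Position 1: read '0', 1-count=0 -> q_even (no change)
  Position 2: read '0', 1-count=0 -> q_even (no change)
  Position 3: read '1', 1-count=1 -> q_odd
  Position 4: read '0', 1-count=1 -> q_odd (no change)
  Position 5: read '0', 1-count=1 -> q_odd (no change)
  Position 6: read '1', 1-count=2 -> q_even
  Position 7: read '0', 1-count=2 -> q_even (no change)
  Position 8: read '0', 1-count=2 -> q_even (no change)
Final state: q_even, total 1s = 2 (even); the DFA requires an odd count -> reject

0


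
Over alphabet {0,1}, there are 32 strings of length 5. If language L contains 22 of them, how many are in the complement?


Alphabet: {0,1}
String length: 5
Total strings of length 5 = 2^5 = 32
Strings in L = 22
Complement = total - |L|
= 32 - 22
= 10

10


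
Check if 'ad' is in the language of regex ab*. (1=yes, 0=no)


Pattern: ab*
String: 'ad'
Pattern requires: exactly one 'a' followed by zero or more 'b's
First char is 'a' -> OK
Rest 'd': all b's? No
Result: 0

0


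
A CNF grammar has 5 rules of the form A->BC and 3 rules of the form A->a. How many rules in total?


CNF allows two rule forms:
  A -> BC (binary): 5 rules
  A -> a (terminal): 3 rules
Total = 5 + 3 = 8

8


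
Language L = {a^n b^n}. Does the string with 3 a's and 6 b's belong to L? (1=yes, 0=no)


Language requires equal numbers of a's and b's
PDA pushes for each 'a', pops for each 'b'
Number of a's = 3
Number of b's = 6
3 != 6 -> Reject

0


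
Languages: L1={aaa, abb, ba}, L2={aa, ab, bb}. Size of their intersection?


L1 = {aaa, abb, ba}
L2 = {aa, ab, bb}
Checking each string in L1 against L2:
  'aaa': in L2? No
  'abb': in L2? No
  'ba': in L2? No
Intersection = {}
|L1 ∩ L2| = 0

0


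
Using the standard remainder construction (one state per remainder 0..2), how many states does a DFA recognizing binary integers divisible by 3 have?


Divisibility by 3 is tracked via the remainder mod 3: 0, 1, ..., 2
The construction assigns one state to each remainder
Number of remainders = 3

3


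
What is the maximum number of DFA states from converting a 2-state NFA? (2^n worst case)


NFA has 2 states
Subset construction: each DFA state = subset of NFA states
Maximum subsets = 2^2
2^2 = 4

4


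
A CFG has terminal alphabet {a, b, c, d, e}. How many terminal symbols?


Terminal symbols: a, b, c, d, e
Counting each: a (#1), b (#2), c (#3), d (#4), e (#5)
Total = 5

5


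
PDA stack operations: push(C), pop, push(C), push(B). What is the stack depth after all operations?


Tracing stack operations:
  push(C) -> stack = [C], depth=1
  pop -> removed C, stack = [], depth=0
  push(C) -> stack = [C], depth=1
  push(B) -> stack = [C,B], depth=2
Final depth = 2

2


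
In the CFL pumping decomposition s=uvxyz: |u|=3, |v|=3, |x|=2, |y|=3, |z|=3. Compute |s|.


|s| = |u| + |v| + |x| + |y| + |z|
= 3 + 3 + 2 + 3 + 3
= 6 + 2 + 6
= 8 + 6
= 14

14


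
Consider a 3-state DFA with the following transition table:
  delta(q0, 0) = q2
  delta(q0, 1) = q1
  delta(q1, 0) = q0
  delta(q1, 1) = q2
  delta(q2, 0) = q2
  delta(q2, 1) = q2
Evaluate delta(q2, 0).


Looking up transition function:
delta(q2, 0) in the table
Row: q2, Column: 0
Result: q2

q2


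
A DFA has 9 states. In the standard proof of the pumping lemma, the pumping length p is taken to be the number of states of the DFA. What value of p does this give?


Pumping lemma for regular languages (standard proof):
Take p = |Q|, the number of DFA states.
Any string of length >= |Q| passes through |Q|+1 states while reading its first |Q| symbols,
so by pigeonhole some state repeats, giving the loop that can be pumped.
Here |Q| = 9
Therefore the proof uses p = 9

9


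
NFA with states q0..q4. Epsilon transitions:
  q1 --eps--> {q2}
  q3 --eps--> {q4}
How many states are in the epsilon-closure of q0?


Starting from q0
Initialize closure = {q0}
q0 has no outgoing epsilon transitions -> nothing to add
Final closure: {q0}
Size = 1

1


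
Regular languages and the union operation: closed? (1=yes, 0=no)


Regular languages are closed under all standard operations:
- Union: Yes (product construction)
- Intersection: Yes (product construction)
- Complement: Yes (swap accept/reject)
- Concatenation: Yes (NFA construction)
Operation: union -> Closed

1


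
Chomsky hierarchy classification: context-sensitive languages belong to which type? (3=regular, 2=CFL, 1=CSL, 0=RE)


Chomsky hierarchy levels:
  Type 3: Regular (DFA/NFA/regex)
  Type 2: Context-free (PDA)
  Type 1: Context-sensitive
  Type 0: Recursively enumerable (TM)
'context-sensitive' corresponds to Type 1

1


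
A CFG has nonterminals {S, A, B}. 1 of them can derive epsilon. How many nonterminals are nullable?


Nonterminals: {S, A, B}
A nonterminal is nullable if it can derive epsilon
Counting nullable nonterminals: 1
Total nullable = 1

1
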